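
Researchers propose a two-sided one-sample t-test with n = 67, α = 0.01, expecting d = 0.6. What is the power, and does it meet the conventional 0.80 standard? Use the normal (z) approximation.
Power ≈ 0.99; the study is adequately powered (power ≥ 0.80)

Power calculation (one-sample t-test, normal approximation):
z_β = d · √n - z_{α/2}
z_β = 0.6 · √67 - 2.576
z_β = 0.6 · 8.185 - 2.576
z_β = 2.335

Power = Φ(z_β) = Φ(2.335) ≈ 0.990

Effect size d = 0.6 is medium by Cohen's convention (0.2/0.5/0.8).

Threshold: power ≥ 0.80 is conventionally adequate.
Power ≈ 0.99 → the study is adequately powered (power ≥ 0.80).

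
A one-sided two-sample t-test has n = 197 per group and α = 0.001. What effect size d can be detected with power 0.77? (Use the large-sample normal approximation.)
d ≈ 0.39

Minimum detectable effect (two-sample t-test, normal approximation):
d = (z_α + z_β) / √(n/2)
d = (3.090 + 0.739) / √(197/2)
d = 3.829 / 9.925
d ≈ 0.39

By Cohen's convention (0.2 small / 0.5 medium / 0.8 large): small effect.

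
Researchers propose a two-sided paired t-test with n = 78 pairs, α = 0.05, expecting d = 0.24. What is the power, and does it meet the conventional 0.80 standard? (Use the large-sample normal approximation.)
Power ≈ 0.56; the study is underpowered (power < 0.80)

Power calculation (paired t-test, normal approximation):
z_β = d · √n - z_{α/2}
z_β = 0.24 · √78 - 1.960
z_β = 0.24 · 8.832 - 1.960
z_β = 0.160

Power = Φ(z_β) = Φ(0.160) ≈ 0.563

Effect size d = 0.24 is small by Cohen's convention (0.2/0.5/0.8).

Threshold: power ≥ 0.80 is conventionally adequate.
Power ≈ 0.56 → the study is underpowered (power < 0.80).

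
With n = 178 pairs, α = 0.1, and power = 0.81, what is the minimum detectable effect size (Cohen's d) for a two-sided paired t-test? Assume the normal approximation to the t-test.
d ≈ 0.19

Minimum detectable effect (paired t-test, normal approximation):
d = (z_{α/2} + z_β) / √n
d = (1.645 + 0.878) / √178
d = 2.523 / 13.342
d ≈ 0.19

By Cohen's convention (0.2 small / 0.5 medium / 0.8 large): very small effect.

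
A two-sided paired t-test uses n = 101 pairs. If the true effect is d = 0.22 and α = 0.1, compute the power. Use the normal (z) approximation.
Power ≈ 0.71

Power calculation (paired t-test, normal approximation):
z_β = d · √n - z_{α/2}
z_β = 0.22 · √101 - 1.645
z_β = 0.22 · 10.050 - 1.645
z_β = 0.566

Power = Φ(z_β) = Φ(0.566) ≈ 0.714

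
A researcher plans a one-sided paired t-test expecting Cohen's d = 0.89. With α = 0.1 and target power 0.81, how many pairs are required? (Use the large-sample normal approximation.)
n = 6 pairs

Sample size formula (paired t-test, normal approximation):
n = ((z_α + z_β) / d)²

z_α = 1.282 (for α = 0.1, one-sided)
z_β = 0.878 (for power = 0.81)
d = 0.89

n = ((1.282 + 0.878) / 0.89)²
n = (2.427)²
n ≈ 5.89
Round up to the next whole number: n = 6 pairs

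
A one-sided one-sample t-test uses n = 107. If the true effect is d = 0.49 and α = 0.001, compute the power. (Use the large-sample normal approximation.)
Power ≈ 0.98

Power calculation (one-sample t-test, normal approximation):
z_β = d · √n - z_α
z_β = 0.49 · √107 - 3.090
z_β = 0.49 · 10.344 - 3.090
z_β = 1.978

Power = Φ(z_β) = Φ(1.978) ≈ 0.976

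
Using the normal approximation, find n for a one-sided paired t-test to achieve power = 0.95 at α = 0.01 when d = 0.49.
n = 66 pairs

Sample size formula (paired t-test, normal approximation):
n = ((z_α + z_β) / d)²

z_α = 2.326 (for α = 0.01, one-sided)
z_β = 1.645 (for power = 0.95)
d = 0.49

n = ((2.326 + 1.645) / 0.49)²
n = (8.104)²
n ≈ 65.67
Round up to the next whole number: n = 66 pairs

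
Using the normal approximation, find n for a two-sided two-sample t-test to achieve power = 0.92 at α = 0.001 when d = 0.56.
n = 141 per group

Sample size formula (two-sample t-test, normal approximation):
n = 2 · ((z_{α/2} + z_β) / d)²

z_{α/2} = 3.291 (for α = 0.001, two-sided)
z_β = 1.405 (for power = 0.92)
d = 0.56

n = 2 · ((3.291 + 1.405) / 0.56)²
n = 2 · (8.386)²
n ≈ 140.65
Round up to the next whole number: n = 141 per group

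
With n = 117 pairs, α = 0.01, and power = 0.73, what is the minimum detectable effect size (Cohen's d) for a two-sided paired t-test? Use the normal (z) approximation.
d ≈ 0.29

Minimum detectable effect (paired t-test, normal approximation):
d = (z_{α/2} + z_β) / √n
d = (2.576 + 0.613) / √117
d = 3.189 / 10.817
d ≈ 0.29

By Cohen's convention (0.2 small / 0.5 medium / 0.8 large): small effect.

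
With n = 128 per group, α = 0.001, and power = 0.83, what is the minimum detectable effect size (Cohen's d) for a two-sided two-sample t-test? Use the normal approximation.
d ≈ 0.53

Minimum detectable effect (two-sample t-test, normal approximation):
d = (z_{α/2} + z_β) / √(n/2)
d = (3.291 + 0.954) / √(128/2)
d = 4.245 / 8.000
d ≈ 0.53

By Cohen's convention (0.2 small / 0.5 medium / 0.8 large): medium effect.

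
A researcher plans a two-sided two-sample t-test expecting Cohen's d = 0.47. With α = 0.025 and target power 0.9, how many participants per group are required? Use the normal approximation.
n = 113 per group

Sample size formula (two-sample t-test, normal approximation):
n = 2 · ((z_{α/2} + z_β) / d)²

z_{α/2} = 2.241 (for α = 0.025, two-sided)
z_β = 1.282 (for power = 0.9)
d = 0.47

n = 2 · ((2.241 + 1.282) / 0.47)²
n = 2 · (7.496)²
n ≈ 112.38
Round up to the next whole number: n = 113 per group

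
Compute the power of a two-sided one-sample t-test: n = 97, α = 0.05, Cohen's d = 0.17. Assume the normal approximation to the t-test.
Power ≈ 0.39

Power calculation (one-sample t-test, normal approximation):
z_β = d · √n - z_{α/2}
z_β = 0.17 · √97 - 1.960
z_β = 0.17 · 9.849 - 1.960
z_β = -0.286

Power = Φ(z_β) = Φ(-0.286) ≈ 0.388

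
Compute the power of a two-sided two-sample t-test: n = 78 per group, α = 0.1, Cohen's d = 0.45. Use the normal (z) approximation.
Power ≈ 0.88

Power calculation (two-sample t-test, normal approximation):
z_β = d · √(n/2) - z_{α/2}
z_β = 0.45 · √(78/2) - 1.645
z_β = 0.45 · 6.245 - 1.645
z_β = 1.165

Power = Φ(z_β) = Φ(1.165) ≈ 0.878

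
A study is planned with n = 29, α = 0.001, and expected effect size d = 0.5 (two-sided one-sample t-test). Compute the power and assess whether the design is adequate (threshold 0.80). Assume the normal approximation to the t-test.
Power ≈ 0.27; the study is underpowered (power < 0.80)

Power calculation (one-sample t-test, normal approximation):
z_β = d · √n - z_{α/2}
z_β = 0.5 · √29 - 3.291
z_β = 0.5 · 5.385 - 3.291
z_β = -0.598

Power = Φ(z_β) = Φ(-0.598) ≈ 0.275

Effect size d = 0.5 is medium by Cohen's convention (0.2/0.5/0.8).

Threshold: power ≥ 0.80 is conventionally adequate.
Power ≈ 0.27 → the study is underpowered (power < 0.80).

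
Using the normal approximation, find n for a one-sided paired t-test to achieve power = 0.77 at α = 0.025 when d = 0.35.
n = 60 pairs

Sample size formula (paired t-test, normal approximation):
n = ((z_α + z_β) / d)²

z_α = 1.960 (for α = 0.025, one-sided)
z_β = 0.739 (for power = 0.77)
d = 0.35

n = ((1.960 + 0.739) / 0.35)²
n = (7.711)²
n ≈ 59.46
Round up to the next whole number: n = 60 pairs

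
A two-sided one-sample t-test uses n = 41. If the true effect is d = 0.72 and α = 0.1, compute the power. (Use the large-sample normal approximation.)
Power ≈ 1.00

Power calculation (one-sample t-test, normal approximation):
z_β = d · √n - z_{α/2}
z_β = 0.72 · √41 - 1.645
z_β = 0.72 · 6.403 - 1.645
z_β = 2.965

Power = Φ(z_β) = Φ(2.965) ≈ 0.998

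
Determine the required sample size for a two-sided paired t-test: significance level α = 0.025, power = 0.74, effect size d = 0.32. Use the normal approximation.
n = 82 pairs

Sample size formula (paired t-test, normal approximation):
n = ((z_{α/2} + z_β) / d)²

z_{α/2} = 2.241 (for α = 0.025, two-sided)
z_β = 0.643 (for power = 0.74)
d = 0.32

n = ((2.241 + 0.643) / 0.32)²
n = (9.013)²
n ≈ 81.23
Round up to the next whole number: n = 82 pairs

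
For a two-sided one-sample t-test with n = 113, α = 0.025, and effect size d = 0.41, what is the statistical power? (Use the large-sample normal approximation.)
Power ≈ 0.98

Power calculation (one-sample t-test, normal approximation):
z_β = d · √n - z_{α/2}
z_β = 0.41 · √113 - 2.241
z_β = 0.41 · 10.630 - 2.241
z_β = 2.117

Power = Φ(z_β) = Φ(2.117) ≈ 0.983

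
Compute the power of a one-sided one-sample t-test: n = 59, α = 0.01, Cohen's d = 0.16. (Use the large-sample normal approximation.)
Power ≈ 0.14

Power calculation (one-sample t-test, normal approximation):
z_β = d · √n - z_α
z_β = 0.16 · √59 - 2.326
z_β = 0.16 · 7.681 - 2.326
z_β = -1.097

Power = Φ(z_β) = Φ(-1.097) ≈ 0.136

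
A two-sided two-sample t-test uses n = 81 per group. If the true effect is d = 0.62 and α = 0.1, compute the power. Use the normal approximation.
Power ≈ 0.99

Power calculation (two-sample t-test, normal approximation):
z_β = d · √(n/2) - z_{α/2}
z_β = 0.62 · √(81/2) - 1.645
z_β = 0.62 · 6.364 - 1.645
z_β = 2.301

Power = Φ(z_β) = Φ(2.301) ≈ 0.989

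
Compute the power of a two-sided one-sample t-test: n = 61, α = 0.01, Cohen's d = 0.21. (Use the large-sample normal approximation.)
Power ≈ 0.17

Power calculation (one-sample t-test, normal approximation):
z_β = d · √n - z_{α/2}
z_β = 0.21 · √61 - 2.576
z_β = 0.21 · 7.810 - 2.576
z_β = -0.936

Power = Φ(z_β) = Φ(-0.936) ≈ 0.175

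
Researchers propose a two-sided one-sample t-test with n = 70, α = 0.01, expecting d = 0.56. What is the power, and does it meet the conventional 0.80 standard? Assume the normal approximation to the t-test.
Power ≈ 0.98; the study is adequately powered (power ≥ 0.80)

Power calculation (one-sample t-test, normal approximation):
z_β = d · √n - z_{α/2}
z_β = 0.56 · √70 - 2.576
z_β = 0.56 · 8.367 - 2.576
z_β = 2.109

Power = Φ(z_β) = Φ(2.109) ≈ 0.983

Effect size d = 0.56 is medium by Cohen's convention (0.2/0.5/0.8).

Threshold: power ≥ 0.80 is conventionally adequate.
Power ≈ 0.98 → the study is adequately powered (power ≥ 0.80).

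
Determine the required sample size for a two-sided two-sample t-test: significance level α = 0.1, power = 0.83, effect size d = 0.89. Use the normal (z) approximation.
n = 18 per group

Sample size formula (two-sample t-test, normal approximation):
n = 2 · ((z_{α/2} + z_β) / d)²

z_{α/2} = 1.645 (for α = 0.1, two-sided)
z_β = 0.954 (for power = 0.83)
d = 0.89

n = 2 · ((1.645 + 0.954) / 0.89)²
n = 2 · (2.920)²
n ≈ 17.05
Round up to the next whole number: n = 18 per group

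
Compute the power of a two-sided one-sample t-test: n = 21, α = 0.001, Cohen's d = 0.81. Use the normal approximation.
Power ≈ 0.66

Power calculation (one-sample t-test, normal approximation):
z_β = d · √n - z_{α/2}
z_β = 0.81 · √21 - 3.291
z_β = 0.81 · 4.583 - 3.291
z_β = 0.421

Power = Φ(z_β) = Φ(0.421) ≈ 0.663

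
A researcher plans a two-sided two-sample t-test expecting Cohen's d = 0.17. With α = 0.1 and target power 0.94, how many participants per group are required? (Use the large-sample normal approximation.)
n = 709 per group

Sample size formula (two-sample t-test, normal approximation):
n = 2 · ((z_{α/2} + z_β) / d)²

z_{α/2} = 1.645 (for α = 0.1, two-sided)
z_β = 1.555 (for power = 0.94)
d = 0.17

n = 2 · ((1.645 + 1.555) / 0.17)²
n = 2 · (18.824)²
n ≈ 708.69
Round up to the next whole number: n = 709 per group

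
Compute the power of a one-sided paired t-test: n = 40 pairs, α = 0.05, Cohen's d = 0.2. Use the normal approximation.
Power ≈ 0.35

Power calculation (paired t-test, normal approximation):
z_β = d · √n - z_α
z_β = 0.2 · √40 - 1.645
z_β = 0.2 · 6.325 - 1.645
z_β = -0.380

Power = Φ(z_β) = Φ(-0.380) ≈ 0.352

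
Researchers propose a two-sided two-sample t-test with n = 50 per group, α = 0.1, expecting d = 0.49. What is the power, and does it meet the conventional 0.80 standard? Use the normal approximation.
Power ≈ 0.79; the study is underpowered (power < 0.80)

Power calculation (two-sample t-test, normal approximation):
z_β = d · √(n/2) - z_{α/2}
z_β = 0.49 · √(50/2) - 1.645
z_β = 0.49 · 5.000 - 1.645
z_β = 0.805

Power = Φ(z_β) = Φ(0.805) ≈ 0.790

Effect size d = 0.49 is small by Cohen's convention (0.2/0.5/0.8).

Threshold: power ≥ 0.80 is conventionally adequate.
Power ≈ 0.79 → the study is underpowered (power < 0.80).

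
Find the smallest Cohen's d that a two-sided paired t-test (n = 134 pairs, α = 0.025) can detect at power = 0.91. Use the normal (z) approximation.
d ≈ 0.31

Minimum detectable effect (paired t-test, normal approximation):
d = (z_{α/2} + z_β) / √n
d = (2.241 + 1.341) / √134
d = 3.582 / 11.576
d ≈ 0.31

By Cohen's convention (0.2 small / 0.5 medium / 0.8 large): small effect.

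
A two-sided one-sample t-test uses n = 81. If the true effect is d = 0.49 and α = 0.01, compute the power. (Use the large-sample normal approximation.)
Power ≈ 0.97

Power calculation (one-sample t-test, normal approximation):
z_β = d · √n - z_{α/2}
z_β = 0.49 · √81 - 2.576
z_β = 0.49 · 9.000 - 2.576
z_β = 1.834

Power = Φ(z_β) = Φ(1.834) ≈ 0.967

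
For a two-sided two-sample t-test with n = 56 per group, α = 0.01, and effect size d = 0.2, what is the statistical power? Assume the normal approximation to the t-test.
Power ≈ 0.06

Power calculation (two-sample t-test, normal approximation):
z_β = d · √(n/2) - z_{α/2}
z_β = 0.2 · √(56/2) - 2.576
z_β = 0.2 · 5.292 - 2.576
z_β = -1.518

Power = Φ(z_β) = Φ(-1.518) ≈ 0.065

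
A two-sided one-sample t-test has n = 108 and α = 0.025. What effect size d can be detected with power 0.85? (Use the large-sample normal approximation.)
d ≈ 0.32

Minimum detectable effect (one-sample t-test, normal approximation):
d = (z_{α/2} + z_β) / √n
d = (2.241 + 1.036) / √108
d = 3.278 / 10.392
d ≈ 0.32

By Cohen's convention (0.2 small / 0.5 medium / 0.8 large): small effect.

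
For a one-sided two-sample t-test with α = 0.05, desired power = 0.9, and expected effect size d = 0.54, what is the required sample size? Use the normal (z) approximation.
n = 59 per group

Sample size formula (two-sample t-test, normal approximation):
n = 2 · ((z_α + z_β) / d)²

z_α = 1.645 (for α = 0.05, one-sided)
z_β = 1.282 (for power = 0.9)
d = 0.54

n = 2 · ((1.645 + 1.282) / 0.54)²
n = 2 · (5.420)²
n ≈ 58.75
Round up to the next whole number: n = 59 per group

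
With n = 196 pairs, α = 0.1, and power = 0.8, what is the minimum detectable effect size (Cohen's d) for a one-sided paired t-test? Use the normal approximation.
d ≈ 0.15

Minimum detectable effect (paired t-test, normal approximation):
d = (z_α + z_β) / √n
d = (1.282 + 0.842) / √196
d = 2.123 / 14.000
d ≈ 0.15

By Cohen's convention (0.2 small / 0.5 medium / 0.8 large): very small effect.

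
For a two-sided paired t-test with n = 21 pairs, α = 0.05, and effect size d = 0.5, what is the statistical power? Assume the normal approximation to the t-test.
Power ≈ 0.63

Power calculation (paired t-test, normal approximation):
z_β = d · √n - z_{α/2}
z_β = 0.5 · √21 - 1.960
z_β = 0.5 · 4.583 - 1.960
z_β = 0.331

Power = Φ(z_β) = Φ(0.331) ≈ 0.630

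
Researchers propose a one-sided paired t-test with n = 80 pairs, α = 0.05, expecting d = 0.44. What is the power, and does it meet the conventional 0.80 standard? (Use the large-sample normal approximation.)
Power ≈ 0.99; the study is adequately powered (power ≥ 0.80)

Power calculation (paired t-test, normal approximation):
z_β = d · √n - z_α
z_β = 0.44 · √80 - 1.645
z_β = 0.44 · 8.944 - 1.645
z_β = 2.291

Power = Φ(z_β) = Φ(2.291) ≈ 0.989

Effect size d = 0.44 is small by Cohen's convention (0.2/0.5/0.8).

Threshold: power ≥ 0.80 is conventionally adequate.
Power ≈ 0.99 → the study is adequately powered (power ≥ 0.80).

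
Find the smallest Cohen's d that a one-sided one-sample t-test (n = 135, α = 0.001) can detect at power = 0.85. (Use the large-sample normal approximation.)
d ≈ 0.36

Minimum detectable effect (one-sample t-test, normal approximation):
d = (z_α + z_β) / √n
d = (3.090 + 1.036) / √135
d = 4.127 / 11.619
d ≈ 0.36

By Cohen's convention (0.2 small / 0.5 medium / 0.8 large): small effect.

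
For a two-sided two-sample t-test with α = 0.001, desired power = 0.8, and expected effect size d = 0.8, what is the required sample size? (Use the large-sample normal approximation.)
n = 54 per group

Sample size formula (two-sample t-test, normal approximation):
n = 2 · ((z_{α/2} + z_β) / d)²

z_{α/2} = 3.291 (for α = 0.001, two-sided)
z_β = 0.842 (for power = 0.8)
d = 0.8

n = 2 · ((3.291 + 0.842) / 0.8)²
n = 2 · (5.166)²
n ≈ 53.38
Round up to the next whole number: n = 54 per group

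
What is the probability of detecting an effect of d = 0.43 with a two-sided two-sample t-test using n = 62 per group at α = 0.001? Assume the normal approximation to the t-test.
Power ≈ 0.19

Power calculation (two-sample t-test, normal approximation):
z_β = d · √(n/2) - z_{α/2}
z_β = 0.43 · √(62/2) - 3.291
z_β = 0.43 · 5.568 - 3.291
z_β = -0.896

Power = Φ(z_β) = Φ(-0.896) ≈ 0.185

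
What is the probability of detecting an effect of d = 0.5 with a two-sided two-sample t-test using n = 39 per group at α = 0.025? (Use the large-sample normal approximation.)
Power ≈ 0.49

Power calculation (two-sample t-test, normal approximation):
z_β = d · √(n/2) - z_{α/2}
z_β = 0.5 · √(39/2) - 2.241
z_β = 0.5 · 4.416 - 2.241
z_β = -0.033

Power = Φ(z_β) = Φ(-0.033) ≈ 0.487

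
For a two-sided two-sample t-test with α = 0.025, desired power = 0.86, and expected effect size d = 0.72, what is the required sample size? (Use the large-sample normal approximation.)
n = 43 per group

Sample size formula (two-sample t-test, normal approximation):
n = 2 · ((z_{α/2} + z_β) / d)²

z_{α/2} = 2.241 (for α = 0.025, two-sided)
z_β = 1.080 (for power = 0.86)
d = 0.72

n = 2 · ((2.241 + 1.080) / 0.72)²
n = 2 · (4.613)²
n ≈ 42.56
Round up to the next whole number: n = 43 per group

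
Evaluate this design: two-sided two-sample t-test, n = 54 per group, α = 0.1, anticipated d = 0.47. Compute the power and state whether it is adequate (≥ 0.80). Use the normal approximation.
Power ≈ 0.79; the study is underpowered (power < 0.80)

Power calculation (two-sample t-test, normal approximation):
z_β = d · √(n/2) - z_{α/2}
z_β = 0.47 · √(54/2) - 1.645
z_β = 0.47 · 5.196 - 1.645
z_β = 0.797

Power = Φ(z_β) = Φ(0.797) ≈ 0.787

Effect size d = 0.47 is small by Cohen's convention (0.2/0.5/0.8).

Threshold: power ≥ 0.80 is conventionally adequate.
Power ≈ 0.79 → the study is underpowered (power < 0.80).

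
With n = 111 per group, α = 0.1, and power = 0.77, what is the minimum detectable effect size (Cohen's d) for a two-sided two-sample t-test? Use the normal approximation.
d ≈ 0.32

Minimum detectable effect (two-sample t-test, normal approximation):
d = (z_{α/2} + z_β) / √(n/2)
d = (1.645 + 0.739) / √(111/2)
d = 2.384 / 7.450
d ≈ 0.32

By Cohen's convention (0.2 small / 0.5 medium / 0.8 large): small effect.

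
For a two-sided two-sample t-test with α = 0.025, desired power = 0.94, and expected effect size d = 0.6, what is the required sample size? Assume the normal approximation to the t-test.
n = 81 per group

Sample size formula (two-sample t-test, normal approximation):
n = 2 · ((z_{α/2} + z_β) / d)²

z_{α/2} = 2.241 (for α = 0.025, two-sided)
z_β = 1.555 (for power = 0.94)
d = 0.6

n = 2 · ((2.241 + 1.555) / 0.6)²
n = 2 · (6.327)²
n ≈ 80.06
Round up to the next whole number: n = 81 per group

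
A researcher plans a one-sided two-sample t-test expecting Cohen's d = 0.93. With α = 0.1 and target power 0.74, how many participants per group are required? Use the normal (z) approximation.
n = 9 per group

Sample size formula (two-sample t-test, normal approximation):
n = 2 · ((z_α + z_β) / d)²

z_α = 1.282 (for α = 0.1, one-sided)
z_β = 0.643 (for power = 0.74)
d = 0.93

n = 2 · ((1.282 + 0.643) / 0.93)²
n = 2 · (2.070)²
n ≈ 8.57
Round up to the next whole number: n = 9 per group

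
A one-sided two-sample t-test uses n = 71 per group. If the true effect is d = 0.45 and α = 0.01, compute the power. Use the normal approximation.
Power ≈ 0.64

Power calculation (two-sample t-test, normal approximation):
z_β = d · √(n/2) - z_α
z_β = 0.45 · √(71/2) - 2.326
z_β = 0.45 · 5.958 - 2.326
z_β = 0.355

Power = Φ(z_β) = Φ(0.355) ≈ 0.639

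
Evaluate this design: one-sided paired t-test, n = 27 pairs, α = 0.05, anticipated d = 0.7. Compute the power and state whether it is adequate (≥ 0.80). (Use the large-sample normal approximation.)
Power ≈ 0.98; the study is adequately powered (power ≥ 0.80)

Power calculation (paired t-test, normal approximation):
z_β = d · √n - z_α
z_β = 0.7 · √27 - 1.645
z_β = 0.7 · 5.196 - 1.645
z_β = 1.992

Power = Φ(z_β) = Φ(1.992) ≈ 0.977

Effect size d = 0.7 is medium by Cohen's convention (0.2/0.5/0.8).

Threshold: power ≥ 0.80 is conventionally adequate.
Power ≈ 0.98 → the study is adequately powered (power ≥ 0.80).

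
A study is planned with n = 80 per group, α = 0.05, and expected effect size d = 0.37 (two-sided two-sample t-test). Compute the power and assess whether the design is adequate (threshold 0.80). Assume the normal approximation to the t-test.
Power ≈ 0.65; the study is underpowered (power < 0.80)

Power calculation (two-sample t-test, normal approximation):
z_β = d · √(n/2) - z_{α/2}
z_β = 0.37 · √(80/2) - 1.960
z_β = 0.37 · 6.325 - 1.960
z_β = 0.380

Power = Φ(z_β) = Φ(0.380) ≈ 0.648

Effect size d = 0.37 is small by Cohen's convention (0.2/0.5/0.8).

Threshold: power ≥ 0.80 is conventionally adequate.
Power ≈ 0.65 → the study is underpowered (power < 0.80).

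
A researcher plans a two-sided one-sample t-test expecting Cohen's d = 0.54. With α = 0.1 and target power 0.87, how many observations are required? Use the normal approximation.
n = 27

Sample size formula (one-sample t-test, normal approximation):
n = ((z_{α/2} + z_β) / d)²

z_{α/2} = 1.645 (for α = 0.1, two-sided)
z_β = 1.126 (for power = 0.87)
d = 0.54

n = ((1.645 + 1.126) / 0.54)²
n = (5.131)²
n ≈ 26.33
Round up to the next whole number: n = 27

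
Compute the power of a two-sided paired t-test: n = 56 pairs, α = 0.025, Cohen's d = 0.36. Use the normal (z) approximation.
Power ≈ 0.67

Power calculation (paired t-test, normal approximation):
z_β = d · √n - z_{α/2}
z_β = 0.36 · √56 - 2.241
z_β = 0.36 · 7.483 - 2.241
z_β = 0.453

Power = Φ(z_β) = Φ(0.453) ≈ 0.675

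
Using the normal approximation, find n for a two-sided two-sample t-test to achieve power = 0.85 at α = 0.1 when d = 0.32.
n = 141 per group

Sample size formula (two-sample t-test, normal approximation):
n = 2 · ((z_{α/2} + z_β) / d)²

z_{α/2} = 1.645 (for α = 0.1, two-sided)
z_β = 1.036 (for power = 0.85)
d = 0.32

n = 2 · ((1.645 + 1.036) / 0.32)²
n = 2 · (8.378)²
n ≈ 140.38
Round up to the next whole number: n = 141 per group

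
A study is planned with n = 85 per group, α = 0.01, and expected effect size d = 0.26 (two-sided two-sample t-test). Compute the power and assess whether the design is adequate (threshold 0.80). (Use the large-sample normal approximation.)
Power ≈ 0.19; the study is underpowered (power < 0.80)

Power calculation (two-sample t-test, normal approximation):
z_β = d · √(n/2) - z_{α/2}
z_β = 0.26 · √(85/2) - 2.576
z_β = 0.26 · 6.519 - 2.576
z_β = -0.881

Power = Φ(z_β) = Φ(-0.881) ≈ 0.189

Effect size d = 0.26 is small by Cohen's convention (0.2/0.5/0.8).

Threshold: power ≥ 0.80 is conventionally adequate.
Power ≈ 0.19 → the study is underpowered (power < 0.80).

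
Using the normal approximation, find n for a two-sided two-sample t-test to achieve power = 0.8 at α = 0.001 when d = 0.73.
n = 65 per group

Sample size formula (two-sample t-test, normal approximation):
n = 2 · ((z_{α/2} + z_β) / d)²

z_{α/2} = 3.291 (for α = 0.001, two-sided)
z_β = 0.842 (for power = 0.8)
d = 0.73

n = 2 · ((3.291 + 0.842) / 0.73)²
n = 2 · (5.662)²
n ≈ 64.12
Round up to the next whole number: n = 65 per group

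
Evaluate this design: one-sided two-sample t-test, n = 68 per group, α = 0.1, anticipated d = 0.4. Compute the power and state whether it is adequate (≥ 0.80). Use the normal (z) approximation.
Power ≈ 0.85; the study is adequately powered (power ≥ 0.80)

Power calculation (two-sample t-test, normal approximation):
z_β = d · √(n/2) - z_α
z_β = 0.4 · √(68/2) - 1.282
z_β = 0.4 · 5.831 - 1.282
z_β = 1.051

Power = Φ(z_β) = Φ(1.051) ≈ 0.853

Effect size d = 0.4 is small by Cohen's convention (0.2/0.5/0.8).

Threshold: power ≥ 0.80 is conventionally adequate.
Power ≈ 0.85 → the study is adequately powered (power ≥ 0.80).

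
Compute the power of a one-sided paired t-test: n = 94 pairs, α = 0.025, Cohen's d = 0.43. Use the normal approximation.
Power ≈ 0.99

Power calculation (paired t-test, normal approximation):
z_β = d · √n - z_α
z_β = 0.43 · √94 - 1.960
z_β = 0.43 · 9.695 - 1.960
z_β = 2.209

Power = Φ(z_β) = Φ(2.209) ≈ 0.986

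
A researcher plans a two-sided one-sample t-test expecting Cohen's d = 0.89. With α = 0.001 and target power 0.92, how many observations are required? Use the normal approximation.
n = 28

Sample size formula (one-sample t-test, normal approximation):
n = ((z_{α/2} + z_β) / d)²

z_{α/2} = 3.291 (for α = 0.001, two-sided)
z_β = 1.405 (for power = 0.92)
d = 0.89

n = ((3.291 + 1.405) / 0.89)²
n = (5.276)²
n ≈ 27.84
Round up to the next whole number: n = 28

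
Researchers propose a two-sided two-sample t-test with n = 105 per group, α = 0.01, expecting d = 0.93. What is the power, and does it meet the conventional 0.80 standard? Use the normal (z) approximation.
Power ≈ 1.00; the study is adequately powered (power ≥ 0.80)

Power calculation (two-sample t-test, normal approximation):
z_β = d · √(n/2) - z_{α/2}
z_β = 0.93 · √(105/2) - 2.576
z_β = 0.93 · 7.246 - 2.576
z_β = 4.163

Power = Φ(z_β) = Φ(4.163) ≈ 1.000

Effect size d = 0.93 is large by Cohen's convention (0.2/0.5/0.8).

Threshold: power ≥ 0.80 is conventionally adequate.
Power ≈ 1.00 → the study is adequately powered (power ≥ 0.80).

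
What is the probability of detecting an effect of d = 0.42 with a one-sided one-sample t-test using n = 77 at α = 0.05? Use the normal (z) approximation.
Power ≈ 0.98

Power calculation (one-sample t-test, normal approximation):
z_β = d · √n - z_α
z_β = 0.42 · √77 - 1.645
z_β = 0.42 · 8.775 - 1.645
z_β = 2.041

Power = Φ(z_β) = Φ(2.041) ≈ 0.979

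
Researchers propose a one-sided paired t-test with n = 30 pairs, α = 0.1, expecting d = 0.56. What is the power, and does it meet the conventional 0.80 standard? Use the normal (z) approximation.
Power ≈ 0.96; the study is adequately powered (power ≥ 0.80)

Power calculation (paired t-test, normal approximation):
z_β = d · √n - z_α
z_β = 0.56 · √30 - 1.282
z_β = 0.56 · 5.477 - 1.282
z_β = 1.786

Power = Φ(z_β) = Φ(1.786) ≈ 0.963

Effect size d = 0.56 is medium by Cohen's convention (0.2/0.5/0.8).

Threshold: power ≥ 0.80 is conventionally adequate.
Power ≈ 0.96 → the study is adequately powered (power ≥ 0.80).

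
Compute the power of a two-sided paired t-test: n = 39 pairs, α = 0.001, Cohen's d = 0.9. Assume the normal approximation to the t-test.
Power ≈ 0.99

Power calculation (paired t-test, normal approximation):
z_β = d · √n - z_{α/2}
z_β = 0.9 · √39 - 3.291
z_β = 0.9 · 6.245 - 3.291
z_β = 2.330

Power = Φ(z_β) = Φ(2.330) ≈ 0.990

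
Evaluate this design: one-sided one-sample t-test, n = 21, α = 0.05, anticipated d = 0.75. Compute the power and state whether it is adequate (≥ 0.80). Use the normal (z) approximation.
Power ≈ 0.96; the study is adequately powered (power ≥ 0.80)

Power calculation (one-sample t-test, normal approximation):
z_β = d · √n - z_α
z_β = 0.75 · √21 - 1.645
z_β = 0.75 · 4.583 - 1.645
z_β = 1.792

Power = Φ(z_β) = Φ(1.792) ≈ 0.963

Effect size d = 0.75 is medium by Cohen's convention (0.2/0.5/0.8).

Threshold: power ≥ 0.80 is conventionally adequate.
Power ≈ 0.96 → the study is adequately powered (power ≥ 0.80).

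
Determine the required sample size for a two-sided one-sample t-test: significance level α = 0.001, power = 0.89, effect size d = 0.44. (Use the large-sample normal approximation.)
n = 106

Sample size formula (one-sample t-test, normal approximation):
n = ((z_{α/2} + z_β) / d)²

z_{α/2} = 3.291 (for α = 0.001, two-sided)
z_β = 1.227 (for power = 0.89)
d = 0.44

n = ((3.291 + 1.227) / 0.44)²
n = (10.268)²
n ≈ 105.43
Round up to the next whole number: n = 106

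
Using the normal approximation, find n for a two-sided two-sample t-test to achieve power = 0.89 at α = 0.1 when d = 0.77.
n = 28 per group

Sample size formula (two-sample t-test, normal approximation):
n = 2 · ((z_{α/2} + z_β) / d)²

z_{α/2} = 1.645 (for α = 0.1, two-sided)
z_β = 1.227 (for power = 0.89)
d = 0.77

n = 2 · ((1.645 + 1.227) / 0.77)²
n = 2 · (3.730)²
n ≈ 27.83
Round up to the next whole number: n = 28 per group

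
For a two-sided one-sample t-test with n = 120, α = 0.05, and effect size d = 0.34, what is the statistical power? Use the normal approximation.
Power ≈ 0.96

Power calculation (one-sample t-test, normal approximation):
z_β = d · √n - z_{α/2}
z_β = 0.34 · √120 - 1.960
z_β = 0.34 · 10.954 - 1.960
z_β = 1.765

Power = Φ(z_β) = Φ(1.765) ≈ 0.961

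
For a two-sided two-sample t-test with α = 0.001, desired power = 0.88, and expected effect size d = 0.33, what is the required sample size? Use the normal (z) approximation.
n = 367 per group

Sample size formula (two-sample t-test, normal approximation):
n = 2 · ((z_{α/2} + z_β) / d)²

z_{α/2} = 3.291 (for α = 0.001, two-sided)
z_β = 1.175 (for power = 0.88)
d = 0.33

n = 2 · ((3.291 + 1.175) / 0.33)²
n = 2 · (13.533)²
n ≈ 366.28
Round up to the next whole number: n = 367 per group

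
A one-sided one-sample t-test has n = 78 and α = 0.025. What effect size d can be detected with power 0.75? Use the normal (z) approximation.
d ≈ 0.30

Minimum detectable effect (one-sample t-test, normal approximation):
d = (z_α + z_β) / √n
d = (1.960 + 0.674) / √78
d = 2.634 / 8.832
d ≈ 0.30

By Cohen's convention (0.2 small / 0.5 medium / 0.8 large): small effect.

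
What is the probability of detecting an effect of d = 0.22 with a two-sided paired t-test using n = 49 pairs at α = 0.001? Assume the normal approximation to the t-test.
Power ≈ 0.04

Power calculation (paired t-test, normal approximation):
z_β = d · √n - z_{α/2}
z_β = 0.22 · √49 - 3.291
z_β = 0.22 · 7.000 - 3.291
z_β = -1.751

Power = Φ(z_β) = Φ(-1.751) ≈ 0.040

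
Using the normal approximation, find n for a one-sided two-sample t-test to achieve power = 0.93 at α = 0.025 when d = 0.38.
n = 164 per group

Sample size formula (two-sample t-test, normal approximation):
n = 2 · ((z_α + z_β) / d)²

z_α = 1.960 (for α = 0.025, one-sided)
z_β = 1.476 (for power = 0.93)
d = 0.38

n = 2 · ((1.960 + 1.476) / 0.38)²
n = 2 · (9.042)²
n ≈ 163.52
Round up to the next whole number: n = 164 per group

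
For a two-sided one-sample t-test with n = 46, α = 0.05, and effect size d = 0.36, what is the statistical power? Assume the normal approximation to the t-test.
Power ≈ 0.68

Power calculation (one-sample t-test, normal approximation):
z_β = d · √n - z_{α/2}
z_β = 0.36 · √46 - 1.960
z_β = 0.36 · 6.782 - 1.960
z_β = 0.482

Power = Φ(z_β) = Φ(0.482) ≈ 0.685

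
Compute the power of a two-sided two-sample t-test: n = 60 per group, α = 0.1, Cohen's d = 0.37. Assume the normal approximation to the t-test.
Power ≈ 0.65

Power calculation (two-sample t-test, normal approximation):
z_β = d · √(n/2) - z_{α/2}
z_β = 0.37 · √(60/2) - 1.645
z_β = 0.37 · 5.477 - 1.645
z_β = 0.382

Power = Φ(z_β) = Φ(0.382) ≈ 0.649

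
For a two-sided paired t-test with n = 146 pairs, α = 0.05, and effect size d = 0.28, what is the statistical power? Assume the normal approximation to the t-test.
Power ≈ 0.92

Power calculation (paired t-test, normal approximation):
z_β = d · √n - z_{α/2}
z_β = 0.28 · √146 - 1.960
z_β = 0.28 · 12.083 - 1.960
z_β = 1.423

Power = Φ(z_β) = Φ(1.423) ≈ 0.923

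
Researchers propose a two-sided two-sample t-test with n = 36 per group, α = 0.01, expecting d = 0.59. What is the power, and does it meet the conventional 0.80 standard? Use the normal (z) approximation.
Power ≈ 0.47; the study is underpowered (power < 0.80)

Power calculation (two-sample t-test, normal approximation):
z_β = d · √(n/2) - z_{α/2}
z_β = 0.59 · √(36/2) - 2.576
z_β = 0.59 · 4.243 - 2.576
z_β = -0.073

Power = Φ(z_β) = Φ(-0.073) ≈ 0.471

Effect size d = 0.59 is medium by Cohen's convention (0.2/0.5/0.8).

Threshold: power ≥ 0.80 is conventionally adequate.
Power ≈ 0.47 → the study is underpowered (power < 0.80).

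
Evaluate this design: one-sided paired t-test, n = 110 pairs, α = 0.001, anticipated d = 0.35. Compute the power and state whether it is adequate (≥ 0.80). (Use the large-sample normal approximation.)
Power ≈ 0.72; the study is underpowered (power < 0.80)

Power calculation (paired t-test, normal approximation):
z_β = d · √n - z_α
z_β = 0.35 · √110 - 3.090
z_β = 0.35 · 10.488 - 3.090
z_β = 0.581

Power = Φ(z_β) = Φ(0.581) ≈ 0.719

Effect size d = 0.35 is small by Cohen's convention (0.2/0.5/0.8).

Threshold: power ≥ 0.80 is conventionally adequate.
Power ≈ 0.72 → the study is underpowered (power < 0.80).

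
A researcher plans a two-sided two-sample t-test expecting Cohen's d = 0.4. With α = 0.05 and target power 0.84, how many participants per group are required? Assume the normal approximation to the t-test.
n = 110 per group

Sample size formula (two-sample t-test, normal approximation):
n = 2 · ((z_{α/2} + z_β) / d)²

z_{α/2} = 1.960 (for α = 0.05, two-sided)
z_β = 0.994 (for power = 0.84)
d = 0.4

n = 2 · ((1.960 + 0.994) / 0.4)²
n = 2 · (7.385)²
n ≈ 109.08
Round up to the next whole number: n = 110 per group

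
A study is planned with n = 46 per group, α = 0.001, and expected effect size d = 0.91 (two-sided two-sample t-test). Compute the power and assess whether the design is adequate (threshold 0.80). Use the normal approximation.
Power ≈ 0.86; the study is adequately powered (power ≥ 0.80)

Power calculation (two-sample t-test, normal approximation):
z_β = d · √(n/2) - z_{α/2}
z_β = 0.91 · √(46/2) - 3.291
z_β = 0.91 · 4.796 - 3.291
z_β = 1.074

Power = Φ(z_β) = Φ(1.074) ≈ 0.859

Effect size d = 0.91 is large by Cohen's convention (0.2/0.5/0.8).

Threshold: power ≥ 0.80 is conventionally adequate.
Power ≈ 0.86 → the study is adequately powered (power ≥ 0.80).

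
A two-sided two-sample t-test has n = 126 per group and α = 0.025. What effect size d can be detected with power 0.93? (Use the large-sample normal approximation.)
d ≈ 0.47

Minimum detectable effect (two-sample t-test, normal approximation):
d = (z_{α/2} + z_β) / √(n/2)
d = (2.241 + 1.476) / √(126/2)
d = 3.717 / 7.937
d ≈ 0.47

By Cohen's convention (0.2 small / 0.5 medium / 0.8 large): small effect.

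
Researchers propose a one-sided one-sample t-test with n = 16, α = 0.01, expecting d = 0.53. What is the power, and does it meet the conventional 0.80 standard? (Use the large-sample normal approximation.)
Power ≈ 0.42; the study is underpowered (power < 0.80)

Power calculation (one-sample t-test, normal approximation):
z_β = d · √n - z_α
z_β = 0.53 · √16 - 2.326
z_β = 0.53 · 4.000 - 2.326
z_β = -0.206

Power = Φ(z_β) = Φ(-0.206) ≈ 0.418

Effect size d = 0.53 is medium by Cohen's convention (0.2/0.5/0.8).

Threshold: power ≥ 0.80 is conventionally adequate.
Power ≈ 0.42 → the study is underpowered (power < 0.80).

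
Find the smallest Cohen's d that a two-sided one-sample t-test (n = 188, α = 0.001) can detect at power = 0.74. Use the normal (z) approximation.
d ≈ 0.29

Minimum detectable effect (one-sample t-test, normal approximation):
d = (z_{α/2} + z_β) / √n
d = (3.291 + 0.643) / √188
d = 3.934 / 13.711
d ≈ 0.29

By Cohen's convention (0.2 small / 0.5 medium / 0.8 large): small effect.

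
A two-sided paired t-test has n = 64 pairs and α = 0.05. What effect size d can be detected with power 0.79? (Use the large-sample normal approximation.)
d ≈ 0.35

Minimum detectable effect (paired t-test, normal approximation):
d = (z_{α/2} + z_β) / √n
d = (1.960 + 0.806) / √64
d = 2.766 / 8.000
d ≈ 0.35

By Cohen's convention (0.2 small / 0.5 medium / 0.8 large): small effect.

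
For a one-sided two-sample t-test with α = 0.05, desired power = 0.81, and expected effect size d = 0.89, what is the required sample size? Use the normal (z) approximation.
n = 17 per group

Sample size formula (two-sample t-test, normal approximation):
n = 2 · ((z_α + z_β) / d)²

z_α = 1.645 (for α = 0.05, one-sided)
z_β = 0.878 (for power = 0.81)
d = 0.89

n = 2 · ((1.645 + 0.878) / 0.89)²
n = 2 · (2.835)²
n ≈ 16.07
Round up to the next whole number: n = 17 per group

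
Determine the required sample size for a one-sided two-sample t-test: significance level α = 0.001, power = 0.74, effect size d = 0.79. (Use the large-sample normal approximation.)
n = 45 per group

Sample size formula (two-sample t-test, normal approximation):
n = 2 · ((z_α + z_β) / d)²

z_α = 3.090 (for α = 0.001, one-sided)
z_β = 0.643 (for power = 0.74)
d = 0.79

n = 2 · ((3.090 + 0.643) / 0.79)²
n = 2 · (4.725)²
n ≈ 44.65
Round up to the next whole number: n = 45 per group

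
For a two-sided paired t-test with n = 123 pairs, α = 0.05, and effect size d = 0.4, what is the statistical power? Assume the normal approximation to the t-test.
Power ≈ 0.99

Power calculation (paired t-test, normal approximation):
z_β = d · √n - z_{α/2}
z_β = 0.4 · √123 - 1.960
z_β = 0.4 · 11.091 - 1.960
z_β = 2.476

Power = Φ(z_β) = Φ(2.476) ≈ 0.993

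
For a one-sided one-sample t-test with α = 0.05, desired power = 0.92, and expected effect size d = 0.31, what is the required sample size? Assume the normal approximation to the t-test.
n = 97

Sample size formula (one-sample t-test, normal approximation):
n = ((z_α + z_β) / d)²

z_α = 1.645 (for α = 0.05, one-sided)
z_β = 1.405 (for power = 0.92)
d = 0.31

n = ((1.645 + 1.405) / 0.31)²
n = (9.839)²
n ≈ 96.81
Round up to the next whole number: n = 97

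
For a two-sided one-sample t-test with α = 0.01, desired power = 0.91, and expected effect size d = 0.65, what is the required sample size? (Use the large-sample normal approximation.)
n = 37

Sample size formula (one-sample t-test, normal approximation):
n = ((z_{α/2} + z_β) / d)²

z_{α/2} = 2.576 (for α = 0.01, two-sided)
z_β = 1.341 (for power = 0.91)
d = 0.65

n = ((2.576 + 1.341) / 0.65)²
n = (6.026)²
n ≈ 36.31
Round up to the next whole number: n = 37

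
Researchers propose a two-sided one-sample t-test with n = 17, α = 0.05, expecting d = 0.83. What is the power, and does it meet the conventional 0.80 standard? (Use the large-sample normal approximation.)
Power ≈ 0.93; the study is adequately powered (power ≥ 0.80)

Power calculation (one-sample t-test, normal approximation):
z_β = d · √n - z_{α/2}
z_β = 0.83 · √17 - 1.960
z_β = 0.83 · 4.123 - 1.960
z_β = 1.462

Power = Φ(z_β) = Φ(1.462) ≈ 0.928

Effect size d = 0.83 is large by Cohen's convention (0.2/0.5/0.8).

Threshold: power ≥ 0.80 is conventionally adequate.
Power ≈ 0.93 → the study is adequately powered (power ≥ 0.80).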